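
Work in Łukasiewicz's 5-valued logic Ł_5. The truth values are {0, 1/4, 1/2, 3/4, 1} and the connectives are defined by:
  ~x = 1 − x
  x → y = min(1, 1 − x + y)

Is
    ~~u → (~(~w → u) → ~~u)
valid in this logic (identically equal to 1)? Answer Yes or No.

Yes

At u = 3/4, w = 3/4, for instance:
~u = ~3/4 = 1/4
~~u = ~1/4 = 3/4
~w = ~3/4 = 1/4
~w → u = 1/4 → 3/4 = 1
~(~w → u) = ~1 = 0
~(~w → u) → ~~u = 0 → 3/4 = 1
~~u → (~(~w → u) → ~~u) = 3/4 → 1 = 1
and checking the remaining 24 assignments likewise gives ≥ 1 in every case.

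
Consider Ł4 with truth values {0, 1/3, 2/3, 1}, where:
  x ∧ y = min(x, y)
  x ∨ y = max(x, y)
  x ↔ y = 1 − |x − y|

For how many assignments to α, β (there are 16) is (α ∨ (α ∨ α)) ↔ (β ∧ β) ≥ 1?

α = 0, β = 0 ↦ 1  ≥
α = 0, β = 1/3 ↦ 2/3  <
α = 0, β = 2/3 ↦ 1/3  <
α = 0, β = 1 ↦ 0  <
α = 1/3, β = 0 ↦ 2/3  <
α = 1/3, β = 1/3 ↦ 1  ≥
α = 1/3, β = 2/3 ↦ 2/3  <
α = 1/3, β = 1 ↦ 1/3  <
α = 2/3, β = 0 ↦ 1/3  <
α = 2/3, β = 1/3 ↦ 2/3  <
α = 2/3, β = 2/3 ↦ 1  ≥
α = 2/3, β = 1 ↦ 2/3  <
α = 1, β = 0 ↦ 0  <
α = 1, β = 1/3 ↦ 1/3  <
α = 1, β = 2/3 ↦ 2/3  <
α = 1, β = 1 ↦ 1  ≥
So 4 of the 16 assignments meet the threshold.

4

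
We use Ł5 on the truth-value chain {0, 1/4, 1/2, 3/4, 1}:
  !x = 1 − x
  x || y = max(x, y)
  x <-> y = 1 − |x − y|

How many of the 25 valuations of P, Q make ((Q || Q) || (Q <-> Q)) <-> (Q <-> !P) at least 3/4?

13

value 1: 5 assignments (counts)
value 3/4: 8 assignments (counts)
value 1/2: 6 assignments
value 1/4: 4 assignments
value 0: 2 assignments
So 13 of the 25 assignments meet the threshold.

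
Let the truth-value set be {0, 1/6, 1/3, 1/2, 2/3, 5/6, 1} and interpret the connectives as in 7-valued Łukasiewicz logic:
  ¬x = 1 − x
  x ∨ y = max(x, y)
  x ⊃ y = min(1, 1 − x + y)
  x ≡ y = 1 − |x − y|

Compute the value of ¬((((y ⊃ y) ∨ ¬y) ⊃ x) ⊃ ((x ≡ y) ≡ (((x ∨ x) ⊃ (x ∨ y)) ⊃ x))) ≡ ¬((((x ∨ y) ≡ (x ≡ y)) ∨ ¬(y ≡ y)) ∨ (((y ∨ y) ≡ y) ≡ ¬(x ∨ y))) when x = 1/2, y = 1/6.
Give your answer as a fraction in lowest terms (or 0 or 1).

5/6

y ⊃ y = 1/6 ⊃ 1/6 = 1
¬y = ¬1/6 = 5/6
(y ⊃ y) ∨ ¬y = 1 ∨ 5/6 = 1
((y ⊃ y) ∨ ¬y) ⊃ x = 1 ⊃ 1/2 = 1/2
x ≡ y = 1/2 ≡ 1/6 = 2/3
x ∨ x = 1/2 ∨ 1/2 = 1/2
x ∨ y = 1/2 ∨ 1/6 = 1/2
(x ∨ x) ⊃ (x ∨ y) = 1/2 ⊃ 1/2 = 1
((x ∨ x) ⊃ (x ∨ y)) ⊃ x = 1 ⊃ 1/2 = 1/2
(x ≡ y) ≡ (((x ∨ x) ⊃ (x ∨ y)) ⊃ x) = 2/3 ≡ 1/2 = 5/6
(((y ⊃ y) ∨ ¬y) ⊃ x) ⊃ ((x ≡ y) ≡ (((x ∨ x) ⊃ (x ∨ y)) ⊃ x)) = 1/2 ⊃ 5/6 = 1
¬((((y ⊃ y) ∨ ¬y) ⊃ x) ⊃ ((x ≡ y) ≡ (((x ∨ x) ⊃ (x ∨ y)) ⊃ x))) = ¬1 = 0
x ∨ y = 1/2 ∨ 1/6 = 1/2
x ≡ y = 1/2 ≡ 1/6 = 2/3
(x ∨ y) ≡ (x ≡ y) = 1/2 ≡ 2/3 = 5/6
y ≡ y = 1/6 ≡ 1/6 = 1
¬(y ≡ y) = ¬1 = 0
((x ∨ y) ≡ (x ≡ y)) ∨ ¬(y ≡ y) = 5/6 ∨ 0 = 5/6
y ∨ y = 1/6 ∨ 1/6 = 1/6
(y ∨ y) ≡ y = 1/6 ≡ 1/6 = 1
x ∨ y = 1/2 ∨ 1/6 = 1/2
¬(x ∨ y) = ¬1/2 = 1/2
((y ∨ y) ≡ y) ≡ ¬(x ∨ y) = 1 ≡ 1/2 = 1/2
(((x ∨ y) ≡ (x ≡ y)) ∨ ¬(y ≡ y)) ∨ (((y ∨ y) ≡ y) ≡ ¬(x ∨ y)) = 5/6 ∨ 1/2 = 5/6
¬((((x ∨ y) ≡ (x ≡ y)) ∨ ¬(y ≡ y)) ∨ (((y ∨ y) ≡ y) ≡ ¬(x ∨ y))) = ¬5/6 = 1/6
¬((((y ⊃ y) ∨ ¬y) ⊃ x) ⊃ ((x ≡ y) ≡ (((x ∨ x) ⊃ (x ∨ y)) ⊃ x))) ≡ ¬((((x ∨ y) ≡ (x ≡ y)) ∨ ¬(y ≡ y)) ∨ (((y ∨ y) ≡ y) ≡ ¬(x ∨ y))) = 0 ≡ 1/6 = 5/6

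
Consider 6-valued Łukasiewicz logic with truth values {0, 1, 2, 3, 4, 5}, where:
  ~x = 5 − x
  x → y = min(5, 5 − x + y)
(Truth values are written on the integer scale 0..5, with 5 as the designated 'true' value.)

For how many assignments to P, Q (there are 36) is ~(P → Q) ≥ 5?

1

value 5: 1 assignment (counts)
value 4: 2 assignments
value 3: 3 assignments
value 2: 4 assignments
value 1: 5 assignments
value 0: 21 assignments
So 1 of the 36 assignments meets the threshold.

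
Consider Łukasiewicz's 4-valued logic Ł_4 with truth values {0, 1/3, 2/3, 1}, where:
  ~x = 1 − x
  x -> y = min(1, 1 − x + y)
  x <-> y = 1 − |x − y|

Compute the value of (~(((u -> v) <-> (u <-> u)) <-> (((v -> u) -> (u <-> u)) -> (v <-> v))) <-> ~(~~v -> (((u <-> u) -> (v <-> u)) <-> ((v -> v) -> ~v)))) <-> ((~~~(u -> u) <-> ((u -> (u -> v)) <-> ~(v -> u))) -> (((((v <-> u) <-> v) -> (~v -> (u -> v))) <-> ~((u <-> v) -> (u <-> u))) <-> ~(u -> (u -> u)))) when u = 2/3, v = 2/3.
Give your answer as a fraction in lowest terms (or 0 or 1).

2/3

u -> v = 2/3 -> 2/3 = 1
u <-> u = 2/3 <-> 2/3 = 1
(u -> v) <-> (u <-> u) = 1 <-> 1 = 1
v -> u = 2/3 -> 2/3 = 1
u <-> u = 2/3 <-> 2/3 = 1
(v -> u) -> (u <-> u) = 1 -> 1 = 1
v <-> v = 2/3 <-> 2/3 = 1
((v -> u) -> (u <-> u)) -> (v <-> v) = 1 -> 1 = 1
((u -> v) <-> (u <-> u)) <-> (((v -> u) -> (u <-> u)) -> (v <-> v)) = 1 <-> 1 = 1
~(((u -> v) <-> (u <-> u)) <-> (((v -> u) -> (u <-> u)) -> (v <-> v))) = ~1 = 0
~v = ~2/3 = 1/3
~~v = ~1/3 = 2/3
u <-> u = 2/3 <-> 2/3 = 1
v <-> u = 2/3 <-> 2/3 = 1
(u <-> u) -> (v <-> u) = 1 -> 1 = 1
v -> v = 2/3 -> 2/3 = 1
~v = ~2/3 = 1/3
(v -> v) -> ~v = 1 -> 1/3 = 1/3
((u <-> u) -> (v <-> u)) <-> ((v -> v) -> ~v) = 1 <-> 1/3 = 1/3
~~v -> (((u <-> u) -> (v <-> u)) <-> ((v -> v) -> ~v)) = 2/3 -> 1/3 = 2/3
~(~~v -> (((u <-> u) -> (v <-> u)) <-> ((v -> v) -> ~v))) = ~2/3 = 1/3
~(((u -> v) <-> (u <-> u)) <-> (((v -> u) -> (u <-> u)) -> (v <-> v))) <-> ~(~~v -> (((u <-> u) -> (v <-> u)) <-> ((v -> v) -> ~v))) = 0 <-> 1/3 = 2/3
u -> u = 2/3 -> 2/3 = 1
~(u -> u) = ~1 = 0
~~(u -> u) = ~0 = 1
~~~(u -> u) = ~1 = 0
u -> v = 2/3 -> 2/3 = 1
u -> (u -> v) = 2/3 -> 1 = 1
v -> u = 2/3 -> 2/3 = 1
~(v -> u) = ~1 = 0
(u -> (u -> v)) <-> ~(v -> u) = 1 <-> 0 = 0
~~~(u -> u) <-> ((u -> (u -> v)) <-> ~(v -> u)) = 0 <-> 0 = 1
v <-> u = 2/3 <-> 2/3 = 1
(v <-> u) <-> v = 1 <-> 2/3 = 2/3
~v = ~2/3 = 1/3
u -> v = 2/3 -> 2/3 = 1
~v -> (u -> v) = 1/3 -> 1 = 1
((v <-> u) <-> v) -> (~v -> (u -> v)) = 2/3 -> 1 = 1
u <-> v = 2/3 <-> 2/3 = 1
u <-> u = 2/3 <-> 2/3 = 1
(u <-> v) -> (u <-> u) = 1 -> 1 = 1
~((u <-> v) -> (u <-> u)) = ~1 = 0
(((v <-> u) <-> v) -> (~v -> (u -> v))) <-> ~((u <-> v) -> (u <-> u)) = 1 <-> 0 = 0
u -> u = 2/3 -> 2/3 = 1
u -> (u -> u) = 2/3 -> 1 = 1
~(u -> (u -> u)) = ~1 = 0
((((v <-> u) <-> v) -> (~v -> (u -> v))) <-> ~((u <-> v) -> (u <-> u))) <-> ~(u -> (u -> u)) = 0 <-> 0 = 1
(~~~(u -> u) <-> ((u -> (u -> v)) <-> ~(v -> u))) -> (((((v <-> u) <-> v) -> (~v -> (u -> v))) <-> ~((u <-> v) -> (u <-> u))) <-> ~(u -> (u -> u))) = 1 -> 1 = 1
(~(((u -> v) <-> (u <-> u)) <-> (((v -> u) -> (u <-> u)) -> (v <-> v))) <-> ~(~~v -> (((u <-> u) -> (v <-> u)) <-> ((v -> v) -> ~v)))) <-> ((~~~(u -> u) <-> ((u -> (u -> v)) <-> ~(v -> u))) -> (((((v <-> u) <-> v) -> (~v -> (u -> v))) <-> ~((u <-> v) -> (u <-> u))) <-> ~(u -> (u -> u)))) = 2/3 <-> 1 = 2/3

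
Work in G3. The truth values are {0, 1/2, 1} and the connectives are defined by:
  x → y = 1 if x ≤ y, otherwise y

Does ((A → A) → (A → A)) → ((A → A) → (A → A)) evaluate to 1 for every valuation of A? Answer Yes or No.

Yes

A = 0 ↦ 1
A = 1/2 ↦ 1
A = 1 ↦ 1
Every assignment gives a value ≥ 1.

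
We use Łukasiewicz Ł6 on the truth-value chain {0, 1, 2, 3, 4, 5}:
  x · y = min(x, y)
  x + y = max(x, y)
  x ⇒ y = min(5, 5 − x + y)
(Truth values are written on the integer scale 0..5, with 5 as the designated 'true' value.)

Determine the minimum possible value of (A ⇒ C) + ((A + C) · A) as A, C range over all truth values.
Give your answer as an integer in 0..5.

Take A = 2, C = 0:
A ⇒ C = 2 ⇒ 0 = 3
A + C = 2 + 0 = 2
(A + C) · A = 2 · 2 = 2
(A ⇒ C) + ((A + C) · A) = 3 + 2 = 3
No assignment yields a value below 3, so this is the minimum.

3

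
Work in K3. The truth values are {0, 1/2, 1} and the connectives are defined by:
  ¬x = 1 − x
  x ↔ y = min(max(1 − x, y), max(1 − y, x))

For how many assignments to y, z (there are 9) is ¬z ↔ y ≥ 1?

2

y = 0, z = 0 ↦ 0  <
y = 0, z = 1/2 ↦ 1/2  <
y = 0, z = 1 ↦ 1  ≥
y = 1/2, z = 0 ↦ 1/2  <
y = 1/2, z = 1/2 ↦ 1/2  <
y = 1/2, z = 1 ↦ 1/2  <
y = 1, z = 0 ↦ 1  ≥
y = 1, z = 1/2 ↦ 1/2  <
y = 1, z = 1 ↦ 0  <
So 2 of the 9 assignments meet the threshold.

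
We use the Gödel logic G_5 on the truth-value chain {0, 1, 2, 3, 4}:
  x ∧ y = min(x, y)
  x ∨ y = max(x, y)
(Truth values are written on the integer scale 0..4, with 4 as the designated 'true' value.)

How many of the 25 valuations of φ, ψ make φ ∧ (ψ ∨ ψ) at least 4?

value 4: 1 assignment (counts)
value 3: 3 assignments
value 2: 5 assignments
value 1: 7 assignments
value 0: 9 assignments
So 1 of the 25 assignments meets the threshold.

1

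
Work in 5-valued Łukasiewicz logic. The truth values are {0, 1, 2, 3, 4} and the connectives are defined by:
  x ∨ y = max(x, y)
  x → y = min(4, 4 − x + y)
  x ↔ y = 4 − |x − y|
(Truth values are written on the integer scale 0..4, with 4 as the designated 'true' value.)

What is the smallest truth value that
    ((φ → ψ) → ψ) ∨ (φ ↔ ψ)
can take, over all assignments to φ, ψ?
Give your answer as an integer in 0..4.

2

Take φ = 0, ψ = 2:
φ → ψ = 0 → 2 = 4
(φ → ψ) → ψ = 4 → 2 = 2
φ ↔ ψ = 0 ↔ 2 = 2
((φ → ψ) → ψ) ∨ (φ ↔ ψ) = 2 ∨ 2 = 2
No assignment yields a value below 2, so this is the minimum.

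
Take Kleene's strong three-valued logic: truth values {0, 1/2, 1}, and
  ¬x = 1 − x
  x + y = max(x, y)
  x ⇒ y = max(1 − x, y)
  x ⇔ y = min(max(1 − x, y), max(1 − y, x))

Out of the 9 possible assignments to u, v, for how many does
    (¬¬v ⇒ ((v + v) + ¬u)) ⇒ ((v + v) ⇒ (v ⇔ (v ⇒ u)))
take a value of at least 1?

4

u = 0, v = 0 ↦ 1  ≥
u = 0, v = 1/2 ↦ 1/2  <
u = 0, v = 1 ↦ 0  <
u = 1/2, v = 0 ↦ 1  ≥
u = 1/2, v = 1/2 ↦ 1/2  <
u = 1/2, v = 1 ↦ 1/2  <
u = 1, v = 0 ↦ 1  ≥
u = 1, v = 1/2 ↦ 1/2  <
u = 1, v = 1 ↦ 1  ≥
So 4 of the 9 assignments meet the threshold.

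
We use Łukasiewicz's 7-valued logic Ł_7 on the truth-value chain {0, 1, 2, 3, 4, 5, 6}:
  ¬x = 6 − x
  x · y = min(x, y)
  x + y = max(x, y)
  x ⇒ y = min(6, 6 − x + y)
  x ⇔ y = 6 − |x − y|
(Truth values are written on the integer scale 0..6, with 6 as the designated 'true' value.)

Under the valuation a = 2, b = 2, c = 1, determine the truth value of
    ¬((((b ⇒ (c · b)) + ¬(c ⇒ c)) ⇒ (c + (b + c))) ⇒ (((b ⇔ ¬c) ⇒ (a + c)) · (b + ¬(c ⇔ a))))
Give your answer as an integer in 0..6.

1

c · b = 1 · 2 = 1
b ⇒ (c · b) = 2 ⇒ 1 = 5
c ⇒ c = 1 ⇒ 1 = 6
¬(c ⇒ c) = ¬6 = 0
(b ⇒ (c · b)) + ¬(c ⇒ c) = 5 + 0 = 5
b + c = 2 + 1 = 2
c + (b + c) = 1 + 2 = 2
((b ⇒ (c · b)) + ¬(c ⇒ c)) ⇒ (c + (b + c)) = 5 ⇒ 2 = 3
¬c = ¬1 = 5
b ⇔ ¬c = 2 ⇔ 5 = 3
a + c = 2 + 1 = 2
(b ⇔ ¬c) ⇒ (a + c) = 3 ⇒ 2 = 5
c ⇔ a = 1 ⇔ 2 = 5
¬(c ⇔ a) = ¬5 = 1
b + ¬(c ⇔ a) = 2 + 1 = 2
((b ⇔ ¬c) ⇒ (a + c)) · (b + ¬(c ⇔ a)) = 5 · 2 = 2
(((b ⇒ (c · b)) + ¬(c ⇒ c)) ⇒ (c + (b + c))) ⇒ (((b ⇔ ¬c) ⇒ (a + c)) · (b + ¬(c ⇔ a))) = 3 ⇒ 2 = 5
¬((((b ⇒ (c · b)) + ¬(c ⇒ c)) ⇒ (c + (b + c))) ⇒ (((b ⇔ ¬c) ⇒ (a + c)) · (b + ¬(c ⇔ a)))) = ¬5 = 1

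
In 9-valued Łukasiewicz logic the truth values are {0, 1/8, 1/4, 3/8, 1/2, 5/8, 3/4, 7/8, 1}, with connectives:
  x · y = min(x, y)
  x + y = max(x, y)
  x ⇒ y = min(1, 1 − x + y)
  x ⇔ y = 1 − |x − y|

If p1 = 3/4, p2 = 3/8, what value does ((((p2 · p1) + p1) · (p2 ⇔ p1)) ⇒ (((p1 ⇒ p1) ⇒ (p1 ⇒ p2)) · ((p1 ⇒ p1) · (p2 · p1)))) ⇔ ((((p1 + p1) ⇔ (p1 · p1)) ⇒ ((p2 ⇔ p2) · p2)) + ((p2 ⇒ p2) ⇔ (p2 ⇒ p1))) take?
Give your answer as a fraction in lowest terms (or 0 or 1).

p2 · p1 = 3/8 · 3/4 = 3/8
(p2 · p1) + p1 = 3/8 + 3/4 = 3/4
p2 ⇔ p1 = 3/8 ⇔ 3/4 = 5/8
((p2 · p1) + p1) · (p2 ⇔ p1) = 3/4 · 5/8 = 5/8
p1 ⇒ p1 = 3/4 ⇒ 3/4 = 1
p1 ⇒ p2 = 3/4 ⇒ 3/8 = 5/8
(p1 ⇒ p1) ⇒ (p1 ⇒ p2) = 1 ⇒ 5/8 = 5/8
p1 ⇒ p1 = 3/4 ⇒ 3/4 = 1
p2 · p1 = 3/8 · 3/4 = 3/8
(p1 ⇒ p1) · (p2 · p1) = 1 · 3/8 = 3/8
((p1 ⇒ p1) ⇒ (p1 ⇒ p2)) · ((p1 ⇒ p1) · (p2 · p1)) = 5/8 · 3/8 = 3/8
(((p2 · p1) + p1) · (p2 ⇔ p1)) ⇒ (((p1 ⇒ p1) ⇒ (p1 ⇒ p2)) · ((p1 ⇒ p1) · (p2 · p1))) = 5/8 ⇒ 3/8 = 3/4
p1 + p1 = 3/4 + 3/4 = 3/4
p1 · p1 = 3/4 · 3/4 = 3/4
(p1 + p1) ⇔ (p1 · p1) = 3/4 ⇔ 3/4 = 1
p2 ⇔ p2 = 3/8 ⇔ 3/8 = 1
(p2 ⇔ p2) · p2 = 1 · 3/8 = 3/8
((p1 + p1) ⇔ (p1 · p1)) ⇒ ((p2 ⇔ p2) · p2) = 1 ⇒ 3/8 = 3/8
p2 ⇒ p2 = 3/8 ⇒ 3/8 = 1
p2 ⇒ p1 = 3/8 ⇒ 3/4 = 1
(p2 ⇒ p2) ⇔ (p2 ⇒ p1) = 1 ⇔ 1 = 1
(((p1 + p1) ⇔ (p1 · p1)) ⇒ ((p2 ⇔ p2) · p2)) + ((p2 ⇒ p2) ⇔ (p2 ⇒ p1)) = 3/8 + 1 = 1
((((p2 · p1) + p1) · (p2 ⇔ p1)) ⇒ (((p1 ⇒ p1) ⇒ (p1 ⇒ p2)) · ((p1 ⇒ p1) · (p2 · p1)))) ⇔ ((((p1 + p1) ⇔ (p1 · p1)) ⇒ ((p2 ⇔ p2) · p2)) + ((p2 ⇒ p2) ⇔ (p2 ⇒ p1))) = 3/4 ⇔ 1 = 3/4

3/4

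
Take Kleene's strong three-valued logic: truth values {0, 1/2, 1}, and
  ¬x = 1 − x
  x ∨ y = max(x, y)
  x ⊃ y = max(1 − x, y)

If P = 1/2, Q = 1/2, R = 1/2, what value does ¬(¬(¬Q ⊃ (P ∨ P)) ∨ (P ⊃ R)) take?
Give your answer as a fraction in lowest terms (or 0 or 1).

¬Q = ¬1/2 = 1/2
P ∨ P = 1/2 ∨ 1/2 = 1/2
¬Q ⊃ (P ∨ P) = 1/2 ⊃ 1/2 = 1/2
¬(¬Q ⊃ (P ∨ P)) = ¬1/2 = 1/2
P ⊃ R = 1/2 ⊃ 1/2 = 1/2
¬(¬Q ⊃ (P ∨ P)) ∨ (P ⊃ R) = 1/2 ∨ 1/2 = 1/2
¬(¬(¬Q ⊃ (P ∨ P)) ∨ (P ⊃ R)) = ¬1/2 = 1/2

1/2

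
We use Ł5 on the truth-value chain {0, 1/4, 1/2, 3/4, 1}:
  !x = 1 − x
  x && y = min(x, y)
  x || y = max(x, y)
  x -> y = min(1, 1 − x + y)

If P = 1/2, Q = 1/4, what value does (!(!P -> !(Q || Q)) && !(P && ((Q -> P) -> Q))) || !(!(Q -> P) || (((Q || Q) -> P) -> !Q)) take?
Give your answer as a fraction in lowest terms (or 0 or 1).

!P = !1/2 = 1/2
Q || Q = 1/4 || 1/4 = 1/4
!(Q || Q) = !1/4 = 3/4
!P -> !(Q || Q) = 1/2 -> 3/4 = 1
!(!P -> !(Q || Q)) = !1 = 0
Q -> P = 1/4 -> 1/2 = 1
(Q -> P) -> Q = 1 -> 1/4 = 1/4
P && ((Q -> P) -> Q) = 1/2 && 1/4 = 1/4
!(P && ((Q -> P) -> Q)) = !1/4 = 3/4
!(!P -> !(Q || Q)) && !(P && ((Q -> P) -> Q)) = 0 && 3/4 = 0
Q -> P = 1/4 -> 1/2 = 1
!(Q -> P) = !1 = 0
Q || Q = 1/4 || 1/4 = 1/4
(Q || Q) -> P = 1/4 -> 1/2 = 1
!Q = !1/4 = 3/4
((Q || Q) -> P) -> !Q = 1 -> 3/4 = 3/4
!(Q -> P) || (((Q || Q) -> P) -> !Q) = 0 || 3/4 = 3/4
!(!(Q -> P) || (((Q || Q) -> P) -> !Q)) = !3/4 = 1/4
(!(!P -> !(Q || Q)) && !(P && ((Q -> P) -> Q))) || !(!(Q -> P) || (((Q || Q) -> P) -> !Q)) = 0 || 1/4 = 1/4

1/4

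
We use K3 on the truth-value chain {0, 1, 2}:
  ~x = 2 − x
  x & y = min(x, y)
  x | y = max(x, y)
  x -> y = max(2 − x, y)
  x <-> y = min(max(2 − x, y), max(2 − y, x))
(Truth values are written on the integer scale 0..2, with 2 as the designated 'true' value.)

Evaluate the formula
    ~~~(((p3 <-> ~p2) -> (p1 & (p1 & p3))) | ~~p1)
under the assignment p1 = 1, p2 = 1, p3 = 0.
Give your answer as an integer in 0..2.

1

~p2 = ~1 = 1
p3 <-> ~p2 = 0 <-> 1 = 1
p1 & p3 = 1 & 0 = 0
p1 & (p1 & p3) = 1 & 0 = 0
(p3 <-> ~p2) -> (p1 & (p1 & p3)) = 1 -> 0 = 1
~p1 = ~1 = 1
~~p1 = ~1 = 1
((p3 <-> ~p2) -> (p1 & (p1 & p3))) | ~~p1 = 1 | 1 = 1
~(((p3 <-> ~p2) -> (p1 & (p1 & p3))) | ~~p1) = ~1 = 1
~~(((p3 <-> ~p2) -> (p1 & (p1 & p3))) | ~~p1) = ~1 = 1
~~~(((p3 <-> ~p2) -> (p1 & (p1 & p3))) | ~~p1) = ~1 = 1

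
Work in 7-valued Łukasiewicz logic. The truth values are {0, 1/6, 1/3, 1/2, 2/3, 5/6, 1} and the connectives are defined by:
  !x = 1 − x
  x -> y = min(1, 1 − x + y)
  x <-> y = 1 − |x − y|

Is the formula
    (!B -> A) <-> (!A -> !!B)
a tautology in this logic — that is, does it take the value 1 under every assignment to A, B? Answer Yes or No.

Yes

At A = 1/2, B = 1/2, for instance:
!B = !1/2 = 1/2
!B -> A = 1/2 -> 1/2 = 1
!A = !1/2 = 1/2
!!B = !1/2 = 1/2
!A -> !!B = 1/2 -> 1/2 = 1
(!B -> A) <-> (!A -> !!B) = 1 <-> 1 = 1
and checking the remaining 48 assignments likewise gives ≥ 1 in every case.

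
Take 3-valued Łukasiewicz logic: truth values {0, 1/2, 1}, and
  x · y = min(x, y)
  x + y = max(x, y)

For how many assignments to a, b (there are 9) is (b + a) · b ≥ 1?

a = 0, b = 0 ↦ 0  <
a = 0, b = 1/2 ↦ 1/2  <
a = 0, b = 1 ↦ 1  ≥
a = 1/2, b = 0 ↦ 0  <
a = 1/2, b = 1/2 ↦ 1/2  <
a = 1/2, b = 1 ↦ 1  ≥
a = 1, b = 0 ↦ 0  <
a = 1, b = 1/2 ↦ 1/2  <
a = 1, b = 1 ↦ 1  ≥
So 3 of the 9 assignments meet the threshold.

3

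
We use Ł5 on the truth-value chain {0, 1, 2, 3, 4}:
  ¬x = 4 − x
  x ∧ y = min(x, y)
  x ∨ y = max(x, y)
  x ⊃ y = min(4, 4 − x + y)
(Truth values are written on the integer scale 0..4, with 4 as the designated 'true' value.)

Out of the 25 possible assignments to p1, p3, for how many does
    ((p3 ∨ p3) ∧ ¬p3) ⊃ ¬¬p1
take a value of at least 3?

24

value 4: 21 assignments (counts)
value 3: 3 assignments (counts)
value 2: 1 assignment
So 24 of the 25 assignments meet the threshold.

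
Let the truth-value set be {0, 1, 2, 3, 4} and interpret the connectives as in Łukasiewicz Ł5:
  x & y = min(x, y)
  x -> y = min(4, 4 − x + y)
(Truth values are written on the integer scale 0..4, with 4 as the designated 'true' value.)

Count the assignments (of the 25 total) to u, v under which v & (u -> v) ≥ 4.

value 4: 5 assignments (counts)
value 3: 5 assignments
value 2: 5 assignments
value 1: 5 assignments
value 0: 5 assignments
So 5 of the 25 assignments meet the threshold.

5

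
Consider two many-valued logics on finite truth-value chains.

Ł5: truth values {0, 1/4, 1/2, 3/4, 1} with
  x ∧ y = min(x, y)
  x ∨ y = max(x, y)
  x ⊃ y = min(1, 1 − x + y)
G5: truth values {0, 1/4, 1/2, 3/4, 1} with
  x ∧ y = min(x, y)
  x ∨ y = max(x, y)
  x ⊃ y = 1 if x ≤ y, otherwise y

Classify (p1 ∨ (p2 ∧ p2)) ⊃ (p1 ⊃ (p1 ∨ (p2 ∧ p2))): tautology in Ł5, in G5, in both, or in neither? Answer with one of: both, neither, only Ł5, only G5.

In Ł5: every assignment gives 1 — tautology.
In G5: every assignment gives 1 — tautology.

both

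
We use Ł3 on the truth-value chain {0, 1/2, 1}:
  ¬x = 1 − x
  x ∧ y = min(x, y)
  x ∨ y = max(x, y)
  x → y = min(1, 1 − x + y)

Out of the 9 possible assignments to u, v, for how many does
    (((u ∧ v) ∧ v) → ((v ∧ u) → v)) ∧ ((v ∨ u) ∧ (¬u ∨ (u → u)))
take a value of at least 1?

u = 0, v = 0 ↦ 0  <
u = 0, v = 1/2 ↦ 1/2  <
u = 0, v = 1 ↦ 1  ≥
u = 1/2, v = 0 ↦ 1/2  <
u = 1/2, v = 1/2 ↦ 1/2  <
u = 1/2, v = 1 ↦ 1  ≥
u = 1, v = 0 ↦ 1  ≥
u = 1, v = 1/2 ↦ 1  ≥
u = 1, v = 1 ↦ 1  ≥
So 5 of the 9 assignments meet the threshold.

5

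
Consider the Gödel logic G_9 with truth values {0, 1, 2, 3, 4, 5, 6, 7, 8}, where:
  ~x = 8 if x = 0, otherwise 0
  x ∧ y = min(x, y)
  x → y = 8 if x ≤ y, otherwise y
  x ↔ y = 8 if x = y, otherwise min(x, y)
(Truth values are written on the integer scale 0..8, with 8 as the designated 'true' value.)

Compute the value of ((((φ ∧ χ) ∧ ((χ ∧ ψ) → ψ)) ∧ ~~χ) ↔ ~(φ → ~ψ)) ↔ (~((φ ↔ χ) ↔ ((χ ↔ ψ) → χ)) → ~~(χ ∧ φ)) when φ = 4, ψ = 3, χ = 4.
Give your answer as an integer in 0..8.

φ ∧ χ = 4 ∧ 4 = 4
χ ∧ ψ = 4 ∧ 3 = 3
(χ ∧ ψ) → ψ = 3 → 3 = 8
(φ ∧ χ) ∧ ((χ ∧ ψ) → ψ) = 4 ∧ 8 = 4
~χ = ~4 = 0
~~χ = ~0 = 8
((φ ∧ χ) ∧ ((χ ∧ ψ) → ψ)) ∧ ~~χ = 4 ∧ 8 = 4
~ψ = ~3 = 0
φ → ~ψ = 4 → 0 = 0
~(φ → ~ψ) = ~0 = 8
(((φ ∧ χ) ∧ ((χ ∧ ψ) → ψ)) ∧ ~~χ) ↔ ~(φ → ~ψ) = 4 ↔ 8 = 4
φ ↔ χ = 4 ↔ 4 = 8
χ ↔ ψ = 4 ↔ 3 = 3
(χ ↔ ψ) → χ = 3 → 4 = 8
(φ ↔ χ) ↔ ((χ ↔ ψ) → χ) = 8 ↔ 8 = 8
~((φ ↔ χ) ↔ ((χ ↔ ψ) → χ)) = ~8 = 0
χ ∧ φ = 4 ∧ 4 = 4
~(χ ∧ φ) = ~4 = 0
~~(χ ∧ φ) = ~0 = 8
~((φ ↔ χ) ↔ ((χ ↔ ψ) → χ)) → ~~(χ ∧ φ) = 0 → 8 = 8
((((φ ∧ χ) ∧ ((χ ∧ ψ) → ψ)) ∧ ~~χ) ↔ ~(φ → ~ψ)) ↔ (~((φ ↔ χ) ↔ ((χ ↔ ψ) → χ)) → ~~(χ ∧ φ)) = 4 ↔ 8 = 4

4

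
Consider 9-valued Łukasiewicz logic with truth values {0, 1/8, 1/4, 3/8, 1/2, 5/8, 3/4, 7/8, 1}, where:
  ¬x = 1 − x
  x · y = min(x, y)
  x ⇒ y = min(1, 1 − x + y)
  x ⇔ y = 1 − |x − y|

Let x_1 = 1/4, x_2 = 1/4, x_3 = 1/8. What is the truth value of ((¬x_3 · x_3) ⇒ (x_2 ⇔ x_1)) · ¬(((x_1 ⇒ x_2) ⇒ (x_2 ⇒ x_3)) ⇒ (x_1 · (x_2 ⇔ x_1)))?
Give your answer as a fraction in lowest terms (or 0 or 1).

¬x_3 = ¬1/8 = 7/8
¬x_3 · x_3 = 7/8 · 1/8 = 1/8
x_2 ⇔ x_1 = 1/4 ⇔ 1/4 = 1
(¬x_3 · x_3) ⇒ (x_2 ⇔ x_1) = 1/8 ⇒ 1 = 1
x_1 ⇒ x_2 = 1/4 ⇒ 1/4 = 1
x_2 ⇒ x_3 = 1/4 ⇒ 1/8 = 7/8
(x_1 ⇒ x_2) ⇒ (x_2 ⇒ x_3) = 1 ⇒ 7/8 = 7/8
x_2 ⇔ x_1 = 1/4 ⇔ 1/4 = 1
x_1 · (x_2 ⇔ x_1) = 1/4 · 1 = 1/4
((x_1 ⇒ x_2) ⇒ (x_2 ⇒ x_3)) ⇒ (x_1 · (x_2 ⇔ x_1)) = 7/8 ⇒ 1/4 = 3/8
¬(((x_1 ⇒ x_2) ⇒ (x_2 ⇒ x_3)) ⇒ (x_1 · (x_2 ⇔ x_1))) = ¬3/8 = 5/8
((¬x_3 · x_3) ⇒ (x_2 ⇔ x_1)) · ¬(((x_1 ⇒ x_2) ⇒ (x_2 ⇒ x_3)) ⇒ (x_1 · (x_2 ⇔ x_1))) = 1 · 5/8 = 5/8

5/8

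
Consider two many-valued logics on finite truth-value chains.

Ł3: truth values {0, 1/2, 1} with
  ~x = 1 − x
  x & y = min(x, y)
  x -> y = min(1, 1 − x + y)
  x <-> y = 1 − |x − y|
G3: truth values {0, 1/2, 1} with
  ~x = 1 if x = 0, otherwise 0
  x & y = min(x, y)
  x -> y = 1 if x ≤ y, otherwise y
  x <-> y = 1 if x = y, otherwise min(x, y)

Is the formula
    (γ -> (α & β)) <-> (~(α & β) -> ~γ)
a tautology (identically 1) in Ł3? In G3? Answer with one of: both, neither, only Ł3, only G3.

In Ł3: every assignment gives 1 — tautology.
In G3: at α = 1/2, β = 1/2, γ = 1 the value is 1/2 — not a tautology.

only Ł3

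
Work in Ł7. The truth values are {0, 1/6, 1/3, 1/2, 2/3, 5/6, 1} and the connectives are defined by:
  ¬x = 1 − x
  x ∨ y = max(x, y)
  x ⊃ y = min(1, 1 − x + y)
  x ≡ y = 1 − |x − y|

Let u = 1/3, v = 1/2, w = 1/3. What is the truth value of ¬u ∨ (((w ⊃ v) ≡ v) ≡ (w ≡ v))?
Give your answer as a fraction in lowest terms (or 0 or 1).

¬u = ¬1/3 = 2/3
w ⊃ v = 1/3 ⊃ 1/2 = 1
(w ⊃ v) ≡ v = 1 ≡ 1/2 = 1/2
w ≡ v = 1/3 ≡ 1/2 = 5/6
((w ⊃ v) ≡ v) ≡ (w ≡ v) = 1/2 ≡ 5/6 = 2/3
¬u ∨ (((w ⊃ v) ≡ v) ≡ (w ≡ v)) = 2/3 ∨ 2/3 = 2/3

2/3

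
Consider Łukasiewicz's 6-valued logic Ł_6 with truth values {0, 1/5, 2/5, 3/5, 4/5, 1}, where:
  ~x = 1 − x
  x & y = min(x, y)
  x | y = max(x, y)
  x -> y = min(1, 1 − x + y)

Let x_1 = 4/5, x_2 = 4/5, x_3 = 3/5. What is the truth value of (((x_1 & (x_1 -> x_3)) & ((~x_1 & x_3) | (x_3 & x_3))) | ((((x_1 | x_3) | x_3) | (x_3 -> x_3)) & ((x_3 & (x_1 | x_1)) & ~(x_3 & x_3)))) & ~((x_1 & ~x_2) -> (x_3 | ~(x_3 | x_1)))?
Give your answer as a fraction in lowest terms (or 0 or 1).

0

x_1 -> x_3 = 4/5 -> 3/5 = 4/5
x_1 & (x_1 -> x_3) = 4/5 & 4/5 = 4/5
~x_1 = ~4/5 = 1/5
~x_1 & x_3 = 1/5 & 3/5 = 1/5
x_3 & x_3 = 3/5 & 3/5 = 3/5
(~x_1 & x_3) | (x_3 & x_3) = 1/5 | 3/5 = 3/5
(x_1 & (x_1 -> x_3)) & ((~x_1 & x_3) | (x_3 & x_3)) = 4/5 & 3/5 = 3/5
x_1 | x_3 = 4/5 | 3/5 = 4/5
(x_1 | x_3) | x_3 = 4/5 | 3/5 = 4/5
x_3 -> x_3 = 3/5 -> 3/5 = 1
((x_1 | x_3) | x_3) | (x_3 -> x_3) = 4/5 | 1 = 1
x_1 | x_1 = 4/5 | 4/5 = 4/5
x_3 & (x_1 | x_1) = 3/5 & 4/5 = 3/5
x_3 & x_3 = 3/5 & 3/5 = 3/5
~(x_3 & x_3) = ~3/5 = 2/5
(x_3 & (x_1 | x_1)) & ~(x_3 & x_3) = 3/5 & 2/5 = 2/5
(((x_1 | x_3) | x_3) | (x_3 -> x_3)) & ((x_3 & (x_1 | x_1)) & ~(x_3 & x_3)) = 1 & 2/5 = 2/5
((x_1 & (x_1 -> x_3)) & ((~x_1 & x_3) | (x_3 & x_3))) | ((((x_1 | x_3) | x_3) | (x_3 -> x_3)) & ((x_3 & (x_1 | x_1)) & ~(x_3 & x_3))) = 3/5 | 2/5 = 3/5
~x_2 = ~4/5 = 1/5
x_1 & ~x_2 = 4/5 & 1/5 = 1/5
x_3 | x_1 = 3/5 | 4/5 = 4/5
~(x_3 | x_1) = ~4/5 = 1/5
x_3 | ~(x_3 | x_1) = 3/5 | 1/5 = 3/5
(x_1 & ~x_2) -> (x_3 | ~(x_3 | x_1)) = 1/5 -> 3/5 = 1
~((x_1 & ~x_2) -> (x_3 | ~(x_3 | x_1))) = ~1 = 0
(((x_1 & (x_1 -> x_3)) & ((~x_1 & x_3) | (x_3 & x_3))) | ((((x_1 | x_3) | x_3) | (x_3 -> x_3)) & ((x_3 & (x_1 | x_1)) & ~(x_3 & x_3)))) & ~((x_1 & ~x_2) -> (x_3 | ~(x_3 | x_1))) = 3/5 & 0 = 0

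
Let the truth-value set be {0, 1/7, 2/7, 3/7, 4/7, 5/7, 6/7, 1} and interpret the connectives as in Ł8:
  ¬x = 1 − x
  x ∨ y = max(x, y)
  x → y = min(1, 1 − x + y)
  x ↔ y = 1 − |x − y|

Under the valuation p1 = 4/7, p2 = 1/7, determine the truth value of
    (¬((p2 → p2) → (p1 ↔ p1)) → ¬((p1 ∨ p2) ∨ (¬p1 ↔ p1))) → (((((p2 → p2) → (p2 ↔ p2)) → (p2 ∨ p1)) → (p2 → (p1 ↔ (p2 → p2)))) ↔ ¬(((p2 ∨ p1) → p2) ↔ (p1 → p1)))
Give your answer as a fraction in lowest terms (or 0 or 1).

3/7

p2 → p2 = 1/7 → 1/7 = 1
p1 ↔ p1 = 4/7 ↔ 4/7 = 1
(p2 → p2) → (p1 ↔ p1) = 1 → 1 = 1
¬((p2 → p2) → (p1 ↔ p1)) = ¬1 = 0
p1 ∨ p2 = 4/7 ∨ 1/7 = 4/7
¬p1 = ¬4/7 = 3/7
¬p1 ↔ p1 = 3/7 ↔ 4/7 = 6/7
(p1 ∨ p2) ∨ (¬p1 ↔ p1) = 4/7 ∨ 6/7 = 6/7
¬((p1 ∨ p2) ∨ (¬p1 ↔ p1)) = ¬6/7 = 1/7
¬((p2 → p2) → (p1 ↔ p1)) → ¬((p1 ∨ p2) ∨ (¬p1 ↔ p1)) = 0 → 1/7 = 1
p2 → p2 = 1/7 → 1/7 = 1
p2 ↔ p2 = 1/7 ↔ 1/7 = 1
(p2 → p2) → (p2 ↔ p2) = 1 → 1 = 1
p2 ∨ p1 = 1/7 ∨ 4/7 = 4/7
((p2 → p2) → (p2 ↔ p2)) → (p2 ∨ p1) = 1 → 4/7 = 4/7
p2 → p2 = 1/7 → 1/7 = 1
p1 ↔ (p2 → p2) = 4/7 ↔ 1 = 4/7
p2 → (p1 ↔ (p2 → p2)) = 1/7 → 4/7 = 1
(((p2 → p2) → (p2 ↔ p2)) → (p2 ∨ p1)) → (p2 → (p1 ↔ (p2 → p2))) = 4/7 → 1 = 1
p2 ∨ p1 = 1/7 ∨ 4/7 = 4/7
(p2 ∨ p1) → p2 = 4/7 → 1/7 = 4/7
p1 → p1 = 4/7 → 4/7 = 1
((p2 ∨ p1) → p2) ↔ (p1 → p1) = 4/7 ↔ 1 = 4/7
¬(((p2 ∨ p1) → p2) ↔ (p1 → p1)) = ¬4/7 = 3/7
((((p2 → p2) → (p2 ↔ p2)) → (p2 ∨ p1)) → (p2 → (p1 ↔ (p2 → p2)))) ↔ ¬(((p2 ∨ p1) → p2) ↔ (p1 → p1)) = 1 ↔ 3/7 = 3/7
(¬((p2 → p2) → (p1 ↔ p1)) → ¬((p1 ∨ p2) ∨ (¬p1 ↔ p1))) → (((((p2 → p2) → (p2 ↔ p2)) → (p2 ∨ p1)) → (p2 → (p1 ↔ (p2 → p2)))) ↔ ¬(((p2 ∨ p1) → p2) ↔ (p1 → p1))) = 1 → 3/7 = 3/7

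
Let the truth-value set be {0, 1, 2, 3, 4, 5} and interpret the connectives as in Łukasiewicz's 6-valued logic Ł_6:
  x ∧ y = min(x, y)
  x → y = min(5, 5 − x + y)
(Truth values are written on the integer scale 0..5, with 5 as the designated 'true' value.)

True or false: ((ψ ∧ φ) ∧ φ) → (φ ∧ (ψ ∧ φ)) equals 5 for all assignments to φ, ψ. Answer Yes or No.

At φ = 4, ψ = 3, for instance:
ψ ∧ φ = 3 ∧ 4 = 3
(ψ ∧ φ) ∧ φ = 3 ∧ 4 = 3
φ ∧ (ψ ∧ φ) = 4 ∧ 3 = 3
((ψ ∧ φ) ∧ φ) → (φ ∧ (ψ ∧ φ)) = 3 → 3 = 5
and checking the remaining 35 assignments likewise gives ≥ 5 in every case.

Yes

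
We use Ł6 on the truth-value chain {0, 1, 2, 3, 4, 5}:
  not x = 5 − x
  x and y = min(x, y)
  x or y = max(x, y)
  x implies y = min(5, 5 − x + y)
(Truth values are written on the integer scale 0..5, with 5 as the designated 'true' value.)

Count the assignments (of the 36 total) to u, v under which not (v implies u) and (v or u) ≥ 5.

value 5: 1 assignment (counts)
value 4: 2 assignments
value 3: 3 assignments
value 2: 4 assignments
value 1: 5 assignments
value 0: 21 assignments
So 1 of the 36 assignments meets the threshold.

1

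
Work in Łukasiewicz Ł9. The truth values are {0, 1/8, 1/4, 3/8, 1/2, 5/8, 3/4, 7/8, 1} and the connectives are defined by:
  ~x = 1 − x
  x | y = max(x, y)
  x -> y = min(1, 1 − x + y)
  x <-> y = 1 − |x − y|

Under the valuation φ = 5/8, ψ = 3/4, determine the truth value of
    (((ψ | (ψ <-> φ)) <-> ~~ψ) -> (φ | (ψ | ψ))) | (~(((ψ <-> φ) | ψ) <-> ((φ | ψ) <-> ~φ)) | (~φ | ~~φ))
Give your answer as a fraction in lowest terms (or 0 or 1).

7/8

ψ <-> φ = 3/4 <-> 5/8 = 7/8
ψ | (ψ <-> φ) = 3/4 | 7/8 = 7/8
~ψ = ~3/4 = 1/4
~~ψ = ~1/4 = 3/4
(ψ | (ψ <-> φ)) <-> ~~ψ = 7/8 <-> 3/4 = 7/8
ψ | ψ = 3/4 | 3/4 = 3/4
φ | (ψ | ψ) = 5/8 | 3/4 = 3/4
((ψ | (ψ <-> φ)) <-> ~~ψ) -> (φ | (ψ | ψ)) = 7/8 -> 3/4 = 7/8
ψ <-> φ = 3/4 <-> 5/8 = 7/8
(ψ <-> φ) | ψ = 7/8 | 3/4 = 7/8
φ | ψ = 5/8 | 3/4 = 3/4
~φ = ~5/8 = 3/8
(φ | ψ) <-> ~φ = 3/4 <-> 3/8 = 5/8
((ψ <-> φ) | ψ) <-> ((φ | ψ) <-> ~φ) = 7/8 <-> 5/8 = 3/4
~(((ψ <-> φ) | ψ) <-> ((φ | ψ) <-> ~φ)) = ~3/4 = 1/4
~φ = ~5/8 = 3/8
~φ = ~5/8 = 3/8
~~φ = ~3/8 = 5/8
~φ | ~~φ = 3/8 | 5/8 = 5/8
~(((ψ <-> φ) | ψ) <-> ((φ | ψ) <-> ~φ)) | (~φ | ~~φ) = 1/4 | 5/8 = 5/8
(((ψ | (ψ <-> φ)) <-> ~~ψ) -> (φ | (ψ | ψ))) | (~(((ψ <-> φ) | ψ) <-> ((φ | ψ) <-> ~φ)) | (~φ | ~~φ)) = 7/8 | 5/8 = 7/8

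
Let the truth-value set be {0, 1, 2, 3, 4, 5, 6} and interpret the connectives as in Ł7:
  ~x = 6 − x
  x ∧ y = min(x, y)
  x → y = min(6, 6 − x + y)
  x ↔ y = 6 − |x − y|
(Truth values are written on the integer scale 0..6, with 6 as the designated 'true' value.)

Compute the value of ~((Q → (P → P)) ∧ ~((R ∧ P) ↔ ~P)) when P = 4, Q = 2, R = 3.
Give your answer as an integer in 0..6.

5

P → P = 4 → 4 = 6
Q → (P → P) = 2 → 6 = 6
R ∧ P = 3 ∧ 4 = 3
~P = ~4 = 2
(R ∧ P) ↔ ~P = 3 ↔ 2 = 5
~((R ∧ P) ↔ ~P) = ~5 = 1
(Q → (P → P)) ∧ ~((R ∧ P) ↔ ~P) = 6 ∧ 1 = 1
~((Q → (P → P)) ∧ ~((R ∧ P) ↔ ~P)) = ~1 = 5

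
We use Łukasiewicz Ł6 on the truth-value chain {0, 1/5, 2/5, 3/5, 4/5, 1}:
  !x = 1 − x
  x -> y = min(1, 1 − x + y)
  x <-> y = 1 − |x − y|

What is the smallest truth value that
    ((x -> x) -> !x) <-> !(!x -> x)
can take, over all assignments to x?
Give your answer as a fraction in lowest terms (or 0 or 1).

Take x = 2/5:
x -> x = 2/5 -> 2/5 = 1
!x = !2/5 = 3/5
(x -> x) -> !x = 1 -> 3/5 = 3/5
!x = !2/5 = 3/5
!x -> x = 3/5 -> 2/5 = 4/5
!(!x -> x) = !4/5 = 1/5
((x -> x) -> !x) <-> !(!x -> x) = 3/5 <-> 1/5 = 3/5
No assignment yields a value below 3/5, so this is the minimum.

3/5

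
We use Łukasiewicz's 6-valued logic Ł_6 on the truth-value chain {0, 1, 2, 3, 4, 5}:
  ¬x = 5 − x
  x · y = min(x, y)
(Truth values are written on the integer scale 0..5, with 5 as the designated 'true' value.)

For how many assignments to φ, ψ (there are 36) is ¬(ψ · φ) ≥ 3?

27

value 5: 11 assignments (counts)
value 4: 9 assignments (counts)
value 3: 7 assignments (counts)
value 2: 5 assignments
value 1: 3 assignments
value 0: 1 assignment
So 27 of the 36 assignments meet the threshold.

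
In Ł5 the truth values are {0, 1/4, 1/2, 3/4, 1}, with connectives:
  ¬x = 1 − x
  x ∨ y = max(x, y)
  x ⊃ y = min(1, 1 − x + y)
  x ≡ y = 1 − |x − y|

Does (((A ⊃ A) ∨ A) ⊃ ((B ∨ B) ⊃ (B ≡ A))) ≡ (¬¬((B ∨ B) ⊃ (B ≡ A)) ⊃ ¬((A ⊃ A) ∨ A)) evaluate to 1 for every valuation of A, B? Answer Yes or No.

Counterexample: take A = 0, B = 0.
A ⊃ A = 0 ⊃ 0 = 1
(A ⊃ A) ∨ A = 1 ∨ 0 = 1
B ∨ B = 0 ∨ 0 = 0
B ≡ A = 0 ≡ 0 = 1
(B ∨ B) ⊃ (B ≡ A) = 0 ⊃ 1 = 1
((A ⊃ A) ∨ A) ⊃ ((B ∨ B) ⊃ (B ≡ A)) = 1 ⊃ 1 = 1
B ∨ B = 0 ∨ 0 = 0
B ≡ A = 0 ≡ 0 = 1
(B ∨ B) ⊃ (B ≡ A) = 0 ⊃ 1 = 1
¬((B ∨ B) ⊃ (B ≡ A)) = ¬1 = 0
¬¬((B ∨ B) ⊃ (B ≡ A)) = ¬0 = 1
A ⊃ A = 0 ⊃ 0 = 1
(A ⊃ A) ∨ A = 1 ∨ 0 = 1
¬((A ⊃ A) ∨ A) = ¬1 = 0
¬¬((B ∨ B) ⊃ (B ≡ A)) ⊃ ¬((A ⊃ A) ∨ A) = 1 ⊃ 0 = 0
(((A ⊃ A) ∨ A) ⊃ ((B ∨ B) ⊃ (B ≡ A))) ≡ (¬¬((B ∨ B) ⊃ (B ≡ A)) ⊃ ¬((A ⊃ A) ∨ A)) = 1 ≡ 0 = 0
This gives 0 ≠ 1.

No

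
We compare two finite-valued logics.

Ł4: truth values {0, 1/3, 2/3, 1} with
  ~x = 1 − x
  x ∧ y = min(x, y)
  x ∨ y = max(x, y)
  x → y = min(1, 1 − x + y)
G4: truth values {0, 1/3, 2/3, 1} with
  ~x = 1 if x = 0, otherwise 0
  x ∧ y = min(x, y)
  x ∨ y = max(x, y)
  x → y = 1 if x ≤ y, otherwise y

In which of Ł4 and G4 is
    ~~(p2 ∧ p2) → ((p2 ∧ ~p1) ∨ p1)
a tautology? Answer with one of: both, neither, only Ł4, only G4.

In Ł4: at p1 = 1/3, p2 = 1 the value is 2/3 — not a tautology.
In G4: at p1 = 0, p2 = 1/3 the value is 1/3 — not a tautology.

neither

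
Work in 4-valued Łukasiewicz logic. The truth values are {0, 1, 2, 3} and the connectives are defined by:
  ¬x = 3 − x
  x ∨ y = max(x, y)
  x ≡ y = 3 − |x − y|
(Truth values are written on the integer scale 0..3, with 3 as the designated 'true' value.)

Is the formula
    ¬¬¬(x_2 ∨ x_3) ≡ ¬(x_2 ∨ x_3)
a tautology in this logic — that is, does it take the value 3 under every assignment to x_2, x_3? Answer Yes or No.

Yes

x_2 = 0, x_3 = 0 ↦ 3
x_2 = 0, x_3 = 1 ↦ 3
x_2 = 0, x_3 = 2 ↦ 3
x_2 = 0, x_3 = 3 ↦ 3
x_2 = 1, x_3 = 0 ↦ 3
x_2 = 1, x_3 = 1 ↦ 3
x_2 = 1, x_3 = 2 ↦ 3
x_2 = 1, x_3 = 3 ↦ 3
x_2 = 2, x_3 = 0 ↦ 3
x_2 = 2, x_3 = 1 ↦ 3
x_2 = 2, x_3 = 2 ↦ 3
x_2 = 2, x_3 = 3 ↦ 3
x_2 = 3, x_3 = 0 ↦ 3
x_2 = 3, x_3 = 1 ↦ 3
x_2 = 3, x_3 = 2 ↦ 3
x_2 = 3, x_3 = 3 ↦ 3
Every assignment gives a value ≥ 3.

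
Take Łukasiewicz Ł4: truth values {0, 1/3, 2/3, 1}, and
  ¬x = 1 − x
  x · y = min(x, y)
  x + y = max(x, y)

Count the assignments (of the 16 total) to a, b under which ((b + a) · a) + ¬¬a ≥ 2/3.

8

a = 0, b = 0 ↦ 0  <
a = 0, b = 1/3 ↦ 0  <
a = 0, b = 2/3 ↦ 0  <
a = 0, b = 1 ↦ 0  <
a = 1/3, b = 0 ↦ 1/3  <
a = 1/3, b = 1/3 ↦ 1/3  <
a = 1/3, b = 2/3 ↦ 1/3  <
a = 1/3, b = 1 ↦ 1/3  <
a = 2/3, b = 0 ↦ 2/3  ≥
a = 2/3, b = 1/3 ↦ 2/3  ≥
a = 2/3, b = 2/3 ↦ 2/3  ≥
a = 2/3, b = 1 ↦ 2/3  ≥
a = 1, b = 0 ↦ 1  ≥
a = 1, b = 1/3 ↦ 1  ≥
a = 1, b = 2/3 ↦ 1  ≥
a = 1, b = 1 ↦ 1  ≥
So 8 of the 16 assignments meet the threshold.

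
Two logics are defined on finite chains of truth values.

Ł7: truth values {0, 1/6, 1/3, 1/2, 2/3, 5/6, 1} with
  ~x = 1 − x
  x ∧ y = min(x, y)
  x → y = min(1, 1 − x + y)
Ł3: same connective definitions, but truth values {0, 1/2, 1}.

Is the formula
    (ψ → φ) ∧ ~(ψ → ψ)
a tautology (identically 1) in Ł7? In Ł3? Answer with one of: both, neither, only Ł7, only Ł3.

neither

In Ł7: at φ = 0, ψ = 0 the value is 0 — not a tautology.
In Ł3: at φ = 0, ψ = 0 the value is 0 — not a tautology.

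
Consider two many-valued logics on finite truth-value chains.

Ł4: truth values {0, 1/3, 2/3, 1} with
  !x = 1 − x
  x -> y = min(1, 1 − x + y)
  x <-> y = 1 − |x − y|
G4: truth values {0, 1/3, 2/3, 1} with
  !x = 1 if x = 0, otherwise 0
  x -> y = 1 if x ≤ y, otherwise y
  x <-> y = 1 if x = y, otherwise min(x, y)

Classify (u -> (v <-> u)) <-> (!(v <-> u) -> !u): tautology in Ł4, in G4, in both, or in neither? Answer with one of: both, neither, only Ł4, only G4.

only Ł4

In Ł4: every assignment gives 1 — tautology.
In G4: at u = 2/3, v = 1/3 the value is 1/3 — not a tautology.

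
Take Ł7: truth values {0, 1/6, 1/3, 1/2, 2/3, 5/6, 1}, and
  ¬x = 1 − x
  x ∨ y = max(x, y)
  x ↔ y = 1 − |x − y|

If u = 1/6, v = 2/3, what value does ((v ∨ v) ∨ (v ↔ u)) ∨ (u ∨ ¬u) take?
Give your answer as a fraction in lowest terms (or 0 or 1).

5/6

v ∨ v = 2/3 ∨ 2/3 = 2/3
v ↔ u = 2/3 ↔ 1/6 = 1/2
(v ∨ v) ∨ (v ↔ u) = 2/3 ∨ 1/2 = 2/3
¬u = ¬1/6 = 5/6
u ∨ ¬u = 1/6 ∨ 5/6 = 5/6
((v ∨ v) ∨ (v ↔ u)) ∨ (u ∨ ¬u) = 2/3 ∨ 5/6 = 5/6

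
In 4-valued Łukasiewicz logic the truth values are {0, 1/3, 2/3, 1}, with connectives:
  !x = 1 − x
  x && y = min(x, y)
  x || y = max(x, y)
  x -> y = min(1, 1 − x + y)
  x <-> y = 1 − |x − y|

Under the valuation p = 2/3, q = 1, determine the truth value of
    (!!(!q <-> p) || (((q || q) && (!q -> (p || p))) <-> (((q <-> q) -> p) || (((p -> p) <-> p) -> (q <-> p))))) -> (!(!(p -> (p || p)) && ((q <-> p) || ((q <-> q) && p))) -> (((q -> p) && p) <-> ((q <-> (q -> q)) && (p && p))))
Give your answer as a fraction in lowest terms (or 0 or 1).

1

!q = !1 = 0
!q <-> p = 0 <-> 2/3 = 1/3
!(!q <-> p) = !1/3 = 2/3
!!(!q <-> p) = !2/3 = 1/3
q || q = 1 || 1 = 1
!q = !1 = 0
p || p = 2/3 || 2/3 = 2/3
!q -> (p || p) = 0 -> 2/3 = 1
(q || q) && (!q -> (p || p)) = 1 && 1 = 1
q <-> q = 1 <-> 1 = 1
(q <-> q) -> p = 1 -> 2/3 = 2/3
p -> p = 2/3 -> 2/3 = 1
(p -> p) <-> p = 1 <-> 2/3 = 2/3
q <-> p = 1 <-> 2/3 = 2/3
((p -> p) <-> p) -> (q <-> p) = 2/3 -> 2/3 = 1
((q <-> q) -> p) || (((p -> p) <-> p) -> (q <-> p)) = 2/3 || 1 = 1
((q || q) && (!q -> (p || p))) <-> (((q <-> q) -> p) || (((p -> p) <-> p) -> (q <-> p))) = 1 <-> 1 = 1
!!(!q <-> p) || (((q || q) && (!q -> (p || p))) <-> (((q <-> q) -> p) || (((p -> p) <-> p) -> (q <-> p)))) = 1/3 || 1 = 1
p || p = 2/3 || 2/3 = 2/3
p -> (p || p) = 2/3 -> 2/3 = 1
!(p -> (p || p)) = !1 = 0
q <-> p = 1 <-> 2/3 = 2/3
q <-> q = 1 <-> 1 = 1
(q <-> q) && p = 1 && 2/3 = 2/3
(q <-> p) || ((q <-> q) && p) = 2/3 || 2/3 = 2/3
!(p -> (p || p)) && ((q <-> p) || ((q <-> q) && p)) = 0 && 2/3 = 0
!(!(p -> (p || p)) && ((q <-> p) || ((q <-> q) && p))) = !0 = 1
q -> p = 1 -> 2/3 = 2/3
(q -> p) && p = 2/3 && 2/3 = 2/3
q -> q = 1 -> 1 = 1
q <-> (q -> q) = 1 <-> 1 = 1
p && p = 2/3 && 2/3 = 2/3
(q <-> (q -> q)) && (p && p) = 1 && 2/3 = 2/3
((q -> p) && p) <-> ((q <-> (q -> q)) && (p && p)) = 2/3 <-> 2/3 = 1
!(!(p -> (p || p)) && ((q <-> p) || ((q <-> q) && p))) -> (((q -> p) && p) <-> ((q <-> (q -> q)) && (p && p))) = 1 -> 1 = 1
(!!(!q <-> p) || (((q || q) && (!q -> (p || p))) <-> (((q <-> q) -> p) || (((p -> p) <-> p) -> (q <-> p))))) -> (!(!(p -> (p || p)) && ((q <-> p) || ((q <-> q) && p))) -> (((q -> p) && p) <-> ((q <-> (q -> q)) && (p && p)))) = 1 -> 1 = 1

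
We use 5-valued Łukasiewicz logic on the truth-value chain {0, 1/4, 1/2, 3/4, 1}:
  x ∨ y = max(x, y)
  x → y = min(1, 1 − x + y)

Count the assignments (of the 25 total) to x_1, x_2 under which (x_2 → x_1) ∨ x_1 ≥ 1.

15

value 1: 15 assignments (counts)
value 3/4: 4 assignments
value 1/2: 3 assignments
value 1/4: 2 assignments
value 0: 1 assignment
So 15 of the 25 assignments meet the threshold.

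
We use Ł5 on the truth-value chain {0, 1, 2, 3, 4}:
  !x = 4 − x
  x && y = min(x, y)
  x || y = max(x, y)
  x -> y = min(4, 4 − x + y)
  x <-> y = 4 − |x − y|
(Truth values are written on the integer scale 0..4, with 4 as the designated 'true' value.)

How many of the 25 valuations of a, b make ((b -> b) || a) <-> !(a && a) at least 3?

value 4: 5 assignments (counts)
value 3: 5 assignments (counts)
value 2: 5 assignments
value 1: 5 assignments
value 0: 5 assignments
So 10 of the 25 assignments meet the threshold.

10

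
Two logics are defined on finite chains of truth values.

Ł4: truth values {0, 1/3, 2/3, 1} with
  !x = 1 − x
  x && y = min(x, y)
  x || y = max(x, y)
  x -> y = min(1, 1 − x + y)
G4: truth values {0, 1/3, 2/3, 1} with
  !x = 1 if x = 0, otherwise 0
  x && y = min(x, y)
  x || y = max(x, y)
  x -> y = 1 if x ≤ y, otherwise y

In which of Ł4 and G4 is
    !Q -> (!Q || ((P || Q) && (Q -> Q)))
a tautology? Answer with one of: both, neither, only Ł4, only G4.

In Ł4: every assignment gives 1 — tautology.
In G4: every assignment gives 1 — tautology.

both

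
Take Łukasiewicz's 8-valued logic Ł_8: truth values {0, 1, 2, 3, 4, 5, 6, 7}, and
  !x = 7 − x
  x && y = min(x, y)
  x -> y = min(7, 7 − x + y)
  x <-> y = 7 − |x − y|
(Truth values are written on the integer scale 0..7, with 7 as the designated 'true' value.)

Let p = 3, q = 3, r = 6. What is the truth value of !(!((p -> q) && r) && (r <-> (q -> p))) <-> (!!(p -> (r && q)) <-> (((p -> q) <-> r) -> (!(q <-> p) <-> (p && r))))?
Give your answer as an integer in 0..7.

6

p -> q = 3 -> 3 = 7
(p -> q) && r = 7 && 6 = 6
!((p -> q) && r) = !6 = 1
q -> p = 3 -> 3 = 7
r <-> (q -> p) = 6 <-> 7 = 6
!((p -> q) && r) && (r <-> (q -> p)) = 1 && 6 = 1
!(!((p -> q) && r) && (r <-> (q -> p))) = !1 = 6
r && q = 6 && 3 = 3
p -> (r && q) = 3 -> 3 = 7
!(p -> (r && q)) = !7 = 0
!!(p -> (r && q)) = !0 = 7
p -> q = 3 -> 3 = 7
(p -> q) <-> r = 7 <-> 6 = 6
q <-> p = 3 <-> 3 = 7
!(q <-> p) = !7 = 0
p && r = 3 && 6 = 3
!(q <-> p) <-> (p && r) = 0 <-> 3 = 4
((p -> q) <-> r) -> (!(q <-> p) <-> (p && r)) = 6 -> 4 = 5
!!(p -> (r && q)) <-> (((p -> q) <-> r) -> (!(q <-> p) <-> (p && r))) = 7 <-> 5 = 5
!(!((p -> q) && r) && (r <-> (q -> p))) <-> (!!(p -> (r && q)) <-> (((p -> q) <-> r) -> (!(q <-> p) <-> (p && r)))) = 6 <-> 5 = 6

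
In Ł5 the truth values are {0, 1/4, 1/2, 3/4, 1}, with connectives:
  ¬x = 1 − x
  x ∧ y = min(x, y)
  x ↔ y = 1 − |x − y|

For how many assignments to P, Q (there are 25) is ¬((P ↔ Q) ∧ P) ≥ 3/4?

value 1: 6 assignments (counts)
value 3/4: 7 assignments (counts)
value 1/2: 7 assignments
value 1/4: 4 assignments
value 0: 1 assignment
So 13 of the 25 assignments meet the threshold.

13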